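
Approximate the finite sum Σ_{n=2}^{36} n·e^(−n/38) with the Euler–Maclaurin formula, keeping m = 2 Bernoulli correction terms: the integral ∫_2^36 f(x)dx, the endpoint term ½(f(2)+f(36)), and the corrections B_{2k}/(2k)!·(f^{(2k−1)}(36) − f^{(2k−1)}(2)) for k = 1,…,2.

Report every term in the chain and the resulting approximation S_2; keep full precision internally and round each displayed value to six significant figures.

The integral term ∫_2^36 x·e^(−x/38) dx = 351.687.
Endpoint term: (f(2) + f(36))/2 = (1.89746 + 13.9594)/2 = 7.92841.
Running total after boundary: 359.616.
k=1: B_{2}/(2)! × [f^{(1)}(36) − f^{(1)}(2)] = 1/12 × (0.0204084 − 0.898796) = -0.0731990.
Running total after k=1: 359.543.
k=2: B_{4}/(4)! × [f^{(3)}(36) − f^{(3)}(2)] = −1/720 × (0.000551197 − 0.00193646) = 1.92398e-06.

S_2 ≈ 359.543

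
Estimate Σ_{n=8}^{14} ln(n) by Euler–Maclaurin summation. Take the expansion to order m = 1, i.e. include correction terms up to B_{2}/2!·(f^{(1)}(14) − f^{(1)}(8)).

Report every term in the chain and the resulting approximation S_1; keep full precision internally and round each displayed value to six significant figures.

The integral term ∫_8^14 ln(x) dx = 14.3113.
½[f(8) + f(14)] = ½[2.07944 + 2.63906] = 2.35925.
Running total after boundary: 16.6705.
Order-1 term: 1/12 · (0.0714286 − 0.125000) = -0.00446429.

S_1 ≈ 16.6661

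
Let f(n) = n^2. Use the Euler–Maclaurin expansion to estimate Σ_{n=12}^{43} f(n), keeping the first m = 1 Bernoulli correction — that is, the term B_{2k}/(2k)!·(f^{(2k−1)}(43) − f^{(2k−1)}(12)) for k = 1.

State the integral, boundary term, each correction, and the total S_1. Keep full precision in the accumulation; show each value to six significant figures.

∫_12^43 x^2 dx evaluates to 25926.3.
Boundary: ½(f(12) + f(43)) = ½(144.000 + 1849.00) = 996.500.
Integral + boundary = 26922.8.
Correction k=1: B_{2}/2! · (f^{(1)}(43) − f^{(1)}(12)) = 1/12 · (86.0000 − 24.0000) = 5.16667.

S_1 ≈ 26928.0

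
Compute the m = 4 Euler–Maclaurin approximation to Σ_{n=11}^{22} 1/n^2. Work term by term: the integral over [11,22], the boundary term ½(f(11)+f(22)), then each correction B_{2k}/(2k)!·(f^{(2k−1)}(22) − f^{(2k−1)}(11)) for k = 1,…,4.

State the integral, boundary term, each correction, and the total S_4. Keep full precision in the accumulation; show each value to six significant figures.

Integral: ∫_11^22 1/x^2 dx = 0.0454545.
½[f(11) + f(22)] = ½[0.00826446 + 0.00206612] = 0.00516529.
Integral + boundary = 0.0506198.
k=1: B_{2}/(2)! × [f^{(1)}(22) − f^{(1)}(11)] = 1/12 × (-0.000187829 − (-0.00150263)) = 0.000109567.
Partial sum through k=1: 0.0507294.
k=2: B_{4}/(4)! × [f^{(3)}(22) − f^{(3)}(11)] = −1/720 × (-4.65691e-06 − (-0.000149021)) = -2.00506e-07.
Partial sum through k=2: 0.0507292.
k=3: B_{6}/(6)! × [f^{(5)}(22) − f^{(5)}(11)] = 1/30240 × (-2.88651e-07 − (-3.69474e-05)) = 1.21226e-09.
Partial sum through k=3: 0.0507292.
k=4: B_{8}/(8)! × [f^{(7)}(22) − f^{(7)}(11)] = −1/1209600 × (-3.33977e-08 − (-1.70996e-05)) = -1.41090e-11.

S_4 ≈ 0.0507292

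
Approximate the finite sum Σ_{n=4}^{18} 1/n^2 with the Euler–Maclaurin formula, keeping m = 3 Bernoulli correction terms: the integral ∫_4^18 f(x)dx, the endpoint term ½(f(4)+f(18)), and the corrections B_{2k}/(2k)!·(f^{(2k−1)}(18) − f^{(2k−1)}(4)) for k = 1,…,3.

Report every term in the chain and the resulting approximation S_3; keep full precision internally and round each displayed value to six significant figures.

S_3 ≈ 0.229782

Integral: ∫_4^18 1/x^2 dx = 0.194444.
½[f(4) + f(18)] = ½[0.0625000 + 0.00308642] = 0.0327932.
Integral + boundary = 0.227238.
Correction k=1: B_{2}/2! · (f^{(1)}(18) − f^{(1)}(4)) = 1/12 · (-0.000342936 − (-0.0312500)) = 0.00257559.
After k=1: 0.229813.
Correction k=2: B_{4}/4! · (f^{(3)}(18) − f^{(3)}(4)) = −1/720 · (-1.27013e-05 − (-0.0234375)) = -3.25344e-05.
After k=2: 0.229781.
Correction k=3: B_{6}/6! · (f^{(5)}(18) − f^{(5)}(4)) = 1/30240 · (-1.17605e-06 − (-0.0439453)) = 1.45318e-06.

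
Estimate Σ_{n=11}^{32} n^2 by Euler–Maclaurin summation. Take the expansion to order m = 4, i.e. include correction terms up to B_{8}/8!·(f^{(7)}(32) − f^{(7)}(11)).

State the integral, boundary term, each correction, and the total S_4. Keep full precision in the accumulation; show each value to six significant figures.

The integral term ∫_11^32 x^2 dx = 10479.0.
Endpoint term: (f(11) + f(32))/2 = (121.000 + 1024.00)/2 = 572.500.
So far: 11051.5.
k=1: B_{2}/(2)! × [f^{(1)}(32) − f^{(1)}(11)] = 1/12 × (64.0000 − 22.0000) = 3.50000.
After k=1: 11055.0.
k=2: B_{4}/(4)! × [f^{(3)}(32) − f^{(3)}(11)] = −1/720 × (0.00000 − 0.00000) = 0.00000.
After k=2: 11055.0.
k=3: B_{6}/(6)! × [f^{(5)}(32) − f^{(5)}(11)] = 1/30240 × (0.00000 − 0.00000) = 0.00000.
After k=3: 11055.0.
k=4: B_{8}/(8)! × [f^{(7)}(32) − f^{(7)}(11)] = −1/1209600 × (0.00000 − 0.00000) = 0.00000.

S_4 ≈ 11055.0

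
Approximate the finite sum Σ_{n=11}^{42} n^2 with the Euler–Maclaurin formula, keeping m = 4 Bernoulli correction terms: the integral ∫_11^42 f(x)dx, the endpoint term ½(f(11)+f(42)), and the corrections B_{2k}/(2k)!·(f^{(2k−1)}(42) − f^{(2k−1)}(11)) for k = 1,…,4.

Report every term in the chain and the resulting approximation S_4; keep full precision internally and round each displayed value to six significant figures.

S_4 ≈ 25200.0

Integral: ∫_11^42 x^2 dx = 24252.3.
Endpoint term: (f(11) + f(42))/2 = (121.000 + 1764.00)/2 = 942.500.
Running total after boundary: 25194.8.
k=1: B_{2}/(2)! × [f^{(1)}(42) − f^{(1)}(11)] = 1/12 × (84.0000 − 22.0000) = 5.16667.
After k=1: 25200.0.
k=2: B_{4}/(4)! × [f^{(3)}(42) − f^{(3)}(11)] = −1/720 × (0.00000 − 0.00000) = 0.00000.
After k=2: 25200.0.
k=3: B_{6}/(6)! × [f^{(5)}(42) − f^{(5)}(11)] = 1/30240 × (0.00000 − 0.00000) = 0.00000.
After k=3: 25200.0.
k=4: B_{8}/(8)! × [f^{(7)}(42) − f^{(7)}(11)] = −1/1209600 × (0.00000 − 0.00000) = 0.00000.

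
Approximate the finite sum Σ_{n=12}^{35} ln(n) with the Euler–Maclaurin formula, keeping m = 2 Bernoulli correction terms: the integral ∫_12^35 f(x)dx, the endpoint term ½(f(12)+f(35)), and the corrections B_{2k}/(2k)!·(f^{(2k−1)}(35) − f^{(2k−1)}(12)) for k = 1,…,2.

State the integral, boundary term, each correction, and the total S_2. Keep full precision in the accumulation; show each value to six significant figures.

The integral term ∫_12^35 ln(x) dx = 71.6183.
½[f(12) + f(35)] = ½[2.48491 + 3.55535] = 3.02013.
Running total after boundary: 74.6384.
k=1: B_{2}/(2)! × [f^{(1)}(35) − f^{(1)}(12)] = 1/12 × (0.0285714 − 0.0833333) = -0.00456349.
Running total after k=1: 74.6339.
k=2: B_{4}/(4)! × [f^{(3)}(35) − f^{(3)}(12)] = −1/720 × (4.66472e-05 − 0.00115741) = 1.54272e-06.

S_2 ≈ 74.6339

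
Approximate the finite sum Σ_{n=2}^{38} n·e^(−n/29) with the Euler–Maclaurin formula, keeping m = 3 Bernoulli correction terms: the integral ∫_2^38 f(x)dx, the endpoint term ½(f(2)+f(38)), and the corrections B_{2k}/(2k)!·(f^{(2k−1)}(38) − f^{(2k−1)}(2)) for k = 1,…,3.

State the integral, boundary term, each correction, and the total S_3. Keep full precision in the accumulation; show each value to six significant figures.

S_3 ≈ 320.989

The integral term ∫_2^38 x·e^(−x/29) dx = 315.010.
Endpoint term: (f(2) + f(38))/2 = (1.86672 + 10.2496)/2 = 6.05817.
So far: 321.068.
k=1: B_{2}/(2)! × [f^{(1)}(38) − f^{(1)}(2)] = 1/12 × (-0.0837084 − 0.868989) = -0.0793915.
Partial sum through k=1: 320.989.
k=2: B_{4}/(4)! × [f^{(3)}(38) − f^{(3)}(2)] = −1/720 × (0.000541909 − 0.00325292) = 3.76529e-06.
Partial sum through k=2: 320.989.
k=3: B_{6}/(6)! × [f^{(5)}(38) − f^{(5)}(2)] = 1/30240 × (1.40708e-06 − 6.50721e-06) = -1.68655e-10.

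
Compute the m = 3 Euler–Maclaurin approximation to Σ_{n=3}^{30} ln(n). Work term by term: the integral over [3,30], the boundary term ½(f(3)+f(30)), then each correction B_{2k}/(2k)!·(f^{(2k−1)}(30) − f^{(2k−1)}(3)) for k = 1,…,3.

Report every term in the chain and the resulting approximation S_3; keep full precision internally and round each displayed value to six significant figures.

S_3 ≈ 73.9651

Integral: ∫_3^30 ln(x) dx = 71.7401.
Boundary: ½(f(3) + f(30)) = ½(1.09861 + 3.40120) = 2.24990.
So far: 73.9900.
k=1: B_{2}/(2)! × [f^{(1)}(30) − f^{(1)}(3)] = 1/12 × (0.0333333 − 0.333333) = -0.0250000.
Partial sum through k=1: 73.9650.
k=2: B_{4}/(4)! × [f^{(3)}(30) − f^{(3)}(3)] = −1/720 × (7.40741e-05 − 0.0740741) = 0.000102778.
Partial sum through k=2: 73.9651.
k=3: B_{6}/(6)! × [f^{(5)}(30) − f^{(5)}(3)] = 1/30240 × (9.87654e-07 − 0.0987654) = -3.26602e-06.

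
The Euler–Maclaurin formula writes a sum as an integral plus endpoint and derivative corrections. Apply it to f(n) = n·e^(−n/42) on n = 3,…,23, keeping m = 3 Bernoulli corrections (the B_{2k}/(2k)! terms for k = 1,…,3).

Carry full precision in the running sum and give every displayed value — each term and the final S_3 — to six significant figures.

S_3 ≈ 188.878

Integral: ∫_3^23 x·e^(−x/42) dx = 180.881.
½[f(3) + f(23)] = ½[2.79319 + 13.3015] = 8.04733.
Running total after boundary: 188.928.
k=1: B_{2}/(2)! × [f^{(1)}(23) − f^{(1)}(3)] = 1/12 × (0.261623 − 0.864558) = -0.0502446.
Partial sum through k=1: 188.878.
k=2: B_{4}/(4)! × [f^{(3)}(23) − f^{(3)}(3)] = −1/720 × (0.000804010 − 0.00154574) = 1.03018e-06.
Partial sum through k=2: 188.878.
k=3: B_{6}/(6)! × [f^{(5)}(23) − f^{(5)}(3)] = 1/30240 × (8.27499e-07 − 1.47470e-06) = -2.14021e-11.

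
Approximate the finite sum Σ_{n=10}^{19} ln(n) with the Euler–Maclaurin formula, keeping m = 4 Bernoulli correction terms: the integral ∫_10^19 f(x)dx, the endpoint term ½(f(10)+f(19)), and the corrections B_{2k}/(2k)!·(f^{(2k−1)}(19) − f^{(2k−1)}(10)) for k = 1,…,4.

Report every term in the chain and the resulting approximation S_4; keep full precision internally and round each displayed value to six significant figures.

S_4 ≈ 26.5381

Integral: ∫_10^19 ln(x) dx = 23.9185.
Boundary: ½(f(10) + f(19)) = ½(2.30259 + 2.94444) = 2.62351.
Integral + boundary = 26.5420.
Correction k=1: B_{2}/2! · (f^{(1)}(19) − f^{(1)}(10)) = 1/12 · (0.0526316 − 0.100000) = -0.00394737.
Running total after k=1: 26.5381.
Correction k=2: B_{4}/4! · (f^{(3)}(19) − f^{(3)}(10)) = −1/720 · (0.000291588 − 0.00200000) = 2.37279e-06.
Running total after k=2: 26.5381.
Correction k=3: B_{6}/6! · (f^{(5)}(19) − f^{(5)}(10)) = 1/30240 · (9.69267e-06 − 0.000240000) = -7.61598e-09.
Running total after k=3: 26.5381.
Correction k=4: B_{8}/8! · (f^{(7)}(19) − f^{(7)}(10)) = −1/1209600 · (8.05485e-07 − 7.20000e-05) = 5.88579e-11.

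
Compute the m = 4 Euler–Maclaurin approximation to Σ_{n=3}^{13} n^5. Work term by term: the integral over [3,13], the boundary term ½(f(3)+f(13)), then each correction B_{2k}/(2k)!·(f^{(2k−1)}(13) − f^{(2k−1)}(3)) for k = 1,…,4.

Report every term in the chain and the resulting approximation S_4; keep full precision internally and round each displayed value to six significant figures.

S_4 ≈ 1.00197e+06

Integral: ∫_3^13 x^5 dx = 804347.
Boundary: ½(f(3) + f(13)) = ½(243.000 + 371293) = 185768.
Integral + boundary = 990115.
Correction k=1: B_{2}/2! · (f^{(1)}(13) − f^{(1)}(3)) = 1/12 · (142805 − 405.000) = 11866.7.
Partial sum through k=1: 1.00198e+06.
Correction k=2: B_{4}/4! · (f^{(3)}(13) − f^{(3)}(3)) = −1/720 · (10140.0 − 540.000) = -13.3333.
Partial sum through k=2: 1.00197e+06.
Correction k=3: B_{6}/6! · (f^{(5)}(13) − f^{(5)}(3)) = 1/30240 · (120.000 − 120.000) = 0.00000.
Partial sum through k=3: 1.00197e+06.
Correction k=4: B_{8}/8! · (f^{(7)}(13) − f^{(7)}(3)) = −1/1209600 · (0.00000 − 0.00000) = 0.00000.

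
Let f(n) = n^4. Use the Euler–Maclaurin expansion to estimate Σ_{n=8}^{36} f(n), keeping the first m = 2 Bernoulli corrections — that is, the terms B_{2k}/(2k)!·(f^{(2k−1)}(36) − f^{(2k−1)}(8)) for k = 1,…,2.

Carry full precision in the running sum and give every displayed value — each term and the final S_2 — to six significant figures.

Integral: ∫_8^36 x^4 dx = 1.20867e+07.
½[f(8) + f(36)] = ½[4096.00 + 1.67962e+06] = 841856.
Running total after boundary: 1.29285e+07.
Correction k=1: B_{2}/2! · (f^{(1)}(36) − f^{(1)}(8)) = 1/12 · (186624 − 2048.00) = 15381.3.
Running total after k=1: 1.29439e+07.
Correction k=2: B_{4}/4! · (f^{(3)}(36) − f^{(3)}(8)) = −1/720 · (864.000 − 192.000) = -0.933333.

S_2 ≈ 1.29439e+07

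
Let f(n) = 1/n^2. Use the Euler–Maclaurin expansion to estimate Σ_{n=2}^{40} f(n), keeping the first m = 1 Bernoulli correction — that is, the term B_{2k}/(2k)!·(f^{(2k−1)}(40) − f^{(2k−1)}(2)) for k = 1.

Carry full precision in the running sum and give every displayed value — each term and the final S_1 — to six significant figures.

The integral term ∫_2^40 1/x^2 dx = 0.475000.
Endpoint term: (f(2) + f(40))/2 = (0.250000 + 0.000625000)/2 = 0.125312.
Running total after boundary: 0.600313.
Order-1 term: 1/12 · (-3.12500e-05 − (-0.250000)) = 0.0208307.

S_1 ≈ 0.621143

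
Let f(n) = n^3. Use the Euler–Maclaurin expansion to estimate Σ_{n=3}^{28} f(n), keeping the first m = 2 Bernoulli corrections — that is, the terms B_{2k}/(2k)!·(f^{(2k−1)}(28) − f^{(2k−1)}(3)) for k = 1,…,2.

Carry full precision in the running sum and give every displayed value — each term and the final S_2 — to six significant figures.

S_2 ≈ 164827

∫_3^28 x^3 dx evaluates to 153644.
Endpoint term: (f(3) + f(28))/2 = (27.0000 + 21952.0)/2 = 10989.5.
Running total after boundary: 164633.
Order-1 term: 1/12 · (2352.00 − 27.0000) = 193.750.
After k=1: 164827.
Order-2 term: −1/720 · (6.00000 − 6.00000) = 0.00000.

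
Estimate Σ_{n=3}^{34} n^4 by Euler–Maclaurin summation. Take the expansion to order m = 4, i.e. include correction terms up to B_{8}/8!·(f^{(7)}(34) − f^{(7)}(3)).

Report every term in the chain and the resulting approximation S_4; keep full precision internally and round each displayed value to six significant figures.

The integral term ∫_3^34 x^4 dx = 9.08704e+06.
½[f(3) + f(34)] = ½[81.0000 + 1.33634e+06] = 668208.
Running total after boundary: 9.75524e+06.
Order-1 term: 1/12 · (157216 − 108.000) = 13092.3.
After k=1: 9.76834e+06.
Order-2 term: −1/720 · (816.000 − 72.0000) = -1.03333.
After k=2: 9.76834e+06.
Order-3 term: 1/30240 · (0.00000 − 0.00000) = 0.00000.
After k=3: 9.76834e+06.
Order-4 term: −1/1209600 · (0.00000 − 0.00000) = 0.00000.

S_4 ≈ 9.76834e+06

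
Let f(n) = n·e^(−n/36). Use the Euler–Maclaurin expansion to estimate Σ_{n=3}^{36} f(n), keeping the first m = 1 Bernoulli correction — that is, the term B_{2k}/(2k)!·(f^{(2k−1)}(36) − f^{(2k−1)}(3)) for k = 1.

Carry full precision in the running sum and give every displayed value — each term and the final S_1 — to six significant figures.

The integral term ∫_3^36 x·e^(−x/36) dx = 338.199.
Endpoint term: (f(3) + f(36))/2 = (2.76013 + 13.2437)/2 = 8.00190.
So far: 346.201.
Correction k=1: B_{2}/2! · (f^{(1)}(36) − f^{(1)}(3)) = 1/12 · (0.00000 − 0.843374) = -0.0702812.

S_1 ≈ 346.130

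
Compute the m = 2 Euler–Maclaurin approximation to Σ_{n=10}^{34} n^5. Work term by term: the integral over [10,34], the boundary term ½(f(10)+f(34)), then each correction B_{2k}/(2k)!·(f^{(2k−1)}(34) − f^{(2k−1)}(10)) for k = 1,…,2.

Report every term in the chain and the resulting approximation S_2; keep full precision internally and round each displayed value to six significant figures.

The integral term ∫_10^34 x^5 dx = 2.57301e+08.
Endpoint term: (f(10) + f(34))/2 = (100000 + 4.54354e+07)/2 = 2.27677e+07.
Running total after boundary: 2.80068e+08.
Correction k=1: B_{2}/2! · (f^{(1)}(34) − f^{(1)}(10)) = 1/12 · (6.68168e+06 − 50000.0) = 552640.
Partial sum through k=1: 2.80621e+08.
Correction k=2: B_{4}/4! · (f^{(3)}(34) − f^{(3)}(10)) = −1/720 · (69360.0 − 6000.00) = -88.0000.

S_2 ≈ 2.80621e+08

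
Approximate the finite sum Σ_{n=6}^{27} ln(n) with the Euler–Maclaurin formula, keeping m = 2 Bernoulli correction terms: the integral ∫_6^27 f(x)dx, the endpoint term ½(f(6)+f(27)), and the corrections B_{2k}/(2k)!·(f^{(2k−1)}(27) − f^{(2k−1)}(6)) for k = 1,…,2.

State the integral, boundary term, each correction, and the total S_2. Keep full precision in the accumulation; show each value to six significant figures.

S_2 ≈ 59.7700

The integral term ∫_6^27 ln(x) dx = 57.2370.
Endpoint term: (f(6) + f(27))/2 = (1.79176 + 3.29584)/2 = 2.54380.
Integral + boundary = 59.7808.
Order-1 term: 1/12 · (0.0370370 − 0.166667) = -0.0108025.
After k=1: 59.7700.
Order-2 term: −1/720 · (0.000101611 − 0.00925926) = 1.27190e-05.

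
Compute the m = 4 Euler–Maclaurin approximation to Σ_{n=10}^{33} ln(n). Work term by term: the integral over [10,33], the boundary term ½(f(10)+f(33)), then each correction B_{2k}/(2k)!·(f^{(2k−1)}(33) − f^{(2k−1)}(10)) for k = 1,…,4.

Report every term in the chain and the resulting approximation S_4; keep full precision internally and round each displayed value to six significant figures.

Integral: ∫_10^33 ln(x) dx = 69.3589.
½[f(10) + f(33)] = ½[2.30259 + 3.49651] = 2.89955.
So far: 72.2584.
Correction k=1: B_{2}/2! · (f^{(1)}(33) − f^{(1)}(10)) = 1/12 · (0.0303030 − 0.100000) = -0.00580808.
Partial sum through k=1: 72.2526.
Correction k=2: B_{4}/4! · (f^{(3)}(33) − f^{(3)}(10)) = −1/720 · (5.56529e-05 − 0.00200000) = 2.70048e-06.
Partial sum through k=2: 72.2526.
Correction k=3: B_{6}/6! · (f^{(5)}(33) − f^{(5)}(10)) = 1/30240 · (6.13256e-07 − 0.000240000) = -7.91623e-09.
Partial sum through k=3: 72.2526.
Correction k=4: B_{8}/8! · (f^{(7)}(33) − f^{(7)}(10)) = −1/1209600 · (1.68941e-08 − 7.20000e-05) = 5.95098e-11.

S_4 ≈ 72.2526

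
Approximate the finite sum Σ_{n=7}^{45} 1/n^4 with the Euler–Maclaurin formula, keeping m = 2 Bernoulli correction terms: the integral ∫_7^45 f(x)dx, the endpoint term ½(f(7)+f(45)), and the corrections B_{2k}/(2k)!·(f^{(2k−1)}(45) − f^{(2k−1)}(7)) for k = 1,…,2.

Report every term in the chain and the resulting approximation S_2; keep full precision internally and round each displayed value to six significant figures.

The integral term ∫_7^45 1/x^4 dx = 0.000968159.
Boundary: ½(f(7) + f(45)) = ½(0.000416493 + 2.43865e-07) = 0.000208368.
So far: 0.00117653.
Order-1 term: 1/12 · (-2.16769e-08 − (-0.000237996)) = 1.98312e-05.
Partial sum through k=1: 0.00119636.
Order-2 term: −1/720 · (-3.21139e-10 − (-0.000145712)) = -2.02377e-07.

S_2 ≈ 0.00119616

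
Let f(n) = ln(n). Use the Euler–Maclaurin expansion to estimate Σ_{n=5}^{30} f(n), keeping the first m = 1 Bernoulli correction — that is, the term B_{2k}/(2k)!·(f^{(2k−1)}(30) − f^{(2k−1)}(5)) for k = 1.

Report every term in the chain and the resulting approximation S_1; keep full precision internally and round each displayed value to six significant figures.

Integral: ∫_5^30 ln(x) dx = 68.9887.
½[f(5) + f(30)] = ½[1.60944 + 3.40120] = 2.50532.
So far: 71.4940.
k=1: B_{2}/(2)! × [f^{(1)}(30) − f^{(1)}(5)] = 1/12 × (0.0333333 − 0.200000) = -0.0138889.

S_1 ≈ 71.4802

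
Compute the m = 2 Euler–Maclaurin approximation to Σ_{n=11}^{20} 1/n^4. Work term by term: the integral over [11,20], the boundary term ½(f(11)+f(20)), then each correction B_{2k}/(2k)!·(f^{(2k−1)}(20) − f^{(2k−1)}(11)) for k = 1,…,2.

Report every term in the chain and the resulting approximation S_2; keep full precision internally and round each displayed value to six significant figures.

S_2 ≈ 0.000248004

The integral term ∫_11^20 1/x^4 dx = 0.000208772.
Endpoint term: (f(11) + f(20))/2 = (6.83013e-05 + 6.25000e-06)/2 = 3.72757e-05.
Integral + boundary = 0.000246047.
Order-1 term: 1/12 · (-1.25000e-06 − (-2.48369e-05)) = 1.96557e-06.
Running total after k=1: 0.000248013.
Order-2 term: −1/720 · (-9.37500e-08 − (-6.15790e-06)) = -8.42243e-09.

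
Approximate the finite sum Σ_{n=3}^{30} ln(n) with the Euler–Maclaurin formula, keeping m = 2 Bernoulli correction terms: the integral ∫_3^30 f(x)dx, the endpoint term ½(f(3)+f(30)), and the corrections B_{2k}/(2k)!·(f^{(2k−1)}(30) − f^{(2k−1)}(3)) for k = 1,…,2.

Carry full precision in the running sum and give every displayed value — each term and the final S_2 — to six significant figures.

∫_3^30 ln(x) dx evaluates to 71.7401.
Boundary: ½(f(3) + f(30)) = ½(1.09861 + 3.40120) = 2.24990.
So far: 73.9900.
k=1: B_{2}/(2)! × [f^{(1)}(30) − f^{(1)}(3)] = 1/12 × (0.0333333 − 0.333333) = -0.0250000.
After k=1: 73.9650.
k=2: B_{4}/(4)! × [f^{(3)}(30) − f^{(3)}(3)] = −1/720 × (7.40741e-05 − 0.0740741) = 0.000102778.

S_2 ≈ 73.9651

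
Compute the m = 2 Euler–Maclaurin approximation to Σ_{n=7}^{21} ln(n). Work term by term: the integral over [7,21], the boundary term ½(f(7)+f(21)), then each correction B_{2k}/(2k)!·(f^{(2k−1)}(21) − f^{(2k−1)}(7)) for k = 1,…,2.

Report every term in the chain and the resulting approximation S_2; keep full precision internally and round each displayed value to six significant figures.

S_2 ≈ 38.8009

Integral: ∫_7^21 ln(x) dx = 36.3136.
½[f(7) + f(21)] = ½[1.94591 + 3.04452] = 2.49522.
Integral + boundary = 38.8088.
Order-1 term: 1/12 · (0.0476190 − 0.142857) = -0.00793651.
Running total after k=1: 38.8009.
Order-2 term: −1/720 · (0.000215959 − 0.00583090) = 7.79853e-06.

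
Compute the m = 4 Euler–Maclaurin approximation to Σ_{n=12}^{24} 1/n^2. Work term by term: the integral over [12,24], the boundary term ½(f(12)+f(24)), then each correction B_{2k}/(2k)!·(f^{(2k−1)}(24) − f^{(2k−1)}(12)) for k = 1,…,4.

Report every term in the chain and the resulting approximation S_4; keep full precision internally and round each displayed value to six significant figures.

S_4 ≈ 0.0460912

∫_12^24 1/x^2 dx evaluates to 0.0416667.
Endpoint term: (f(12) + f(24))/2 = (0.00694444 + 0.00173611)/2 = 0.00434028.
So far: 0.0460069.
Correction k=1: B_{2}/2! · (f^{(1)}(24) − f^{(1)}(12)) = 1/12 · (-0.000144676 − (-0.00115741)) = 8.43943e-05.
Partial sum through k=1: 0.0460913.
Correction k=2: B_{4}/4! · (f^{(3)}(24) − f^{(3)}(12)) = −1/720 · (-3.01408e-06 − (-9.64506e-05)) = -1.29773e-07.
Partial sum through k=2: 0.0460912.
Correction k=3: B_{6}/6! · (f^{(5)}(24) − f^{(5)}(12)) = 1/30240 · (-1.56983e-07 − (-2.00939e-05)) = 6.59289e-10.
Partial sum through k=3: 0.0460912.
Correction k=4: B_{8}/8! · (f^{(7)}(24) − f^{(7)}(12)) = −1/1209600 · (-1.52623e-08 − (-7.81429e-06)) = -6.44761e-12.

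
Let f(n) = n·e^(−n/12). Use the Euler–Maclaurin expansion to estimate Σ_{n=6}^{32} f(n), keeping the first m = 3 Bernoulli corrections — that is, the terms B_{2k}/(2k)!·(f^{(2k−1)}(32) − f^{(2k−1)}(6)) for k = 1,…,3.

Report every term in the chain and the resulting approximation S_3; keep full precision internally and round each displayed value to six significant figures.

Integral: ∫_6^32 x·e^(−x/12) dx = 94.3234.
Boundary: ½(f(6) + f(32)) = ½(3.63918 + 2.22347) = 2.93133.
So far: 97.2547.
Correction k=1: B_{2}/2! · (f^{(1)}(32) − f^{(1)}(6)) = 1/12 · (-0.115806 − 0.303265) = -0.0349226.
Running total after k=1: 97.2198.
Correction k=2: B_{4}/4! · (f^{(3)}(32) − f^{(3)}(6)) = −1/720 · (0.000160841 − 0.0105300) = 1.44017e-05.
Running total after k=2: 97.2198.
Correction k=3: B_{6}/6! · (f^{(5)}(32) − f^{(5)}(6)) = 1/30240 · (7.81868e-06 − 0.000131626) = -4.09414e-09.

S_3 ≈ 97.2198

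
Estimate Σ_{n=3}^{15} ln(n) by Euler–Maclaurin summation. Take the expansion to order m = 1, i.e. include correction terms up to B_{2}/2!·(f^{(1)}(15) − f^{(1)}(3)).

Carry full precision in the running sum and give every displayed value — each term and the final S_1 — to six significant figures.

S_1 ≈ 27.2060

Integral: ∫_3^15 ln(x) dx = 25.3249.
Endpoint term: (f(3) + f(15))/2 = (1.09861 + 2.70805)/2 = 1.90333.
Running total after boundary: 27.2282.
k=1: B_{2}/(2)! × [f^{(1)}(15) − f^{(1)}(3)] = 1/12 × (0.0666667 − 0.333333) = -0.0222222.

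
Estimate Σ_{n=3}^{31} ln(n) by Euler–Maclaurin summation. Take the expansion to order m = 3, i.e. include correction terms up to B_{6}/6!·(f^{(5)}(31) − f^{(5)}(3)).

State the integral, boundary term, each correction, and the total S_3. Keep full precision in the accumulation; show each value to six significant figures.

The integral term ∫_3^31 ln(x) dx = 75.1578.
Endpoint term: (f(3) + f(31))/2 = (1.09861 + 3.43399)/2 = 2.26630.
Running total after boundary: 77.4241.
Order-1 term: 1/12 · (0.0322581 − 0.333333) = -0.0250896.
Running total after k=1: 77.3990.
Order-2 term: −1/720 · (6.71344e-05 − 0.0740741) = 0.000102787.
Running total after k=2: 77.3991.
Order-3 term: 1/30240 · (8.38306e-07 − 0.0987654) = -3.26602e-06.

S_3 ≈ 77.3991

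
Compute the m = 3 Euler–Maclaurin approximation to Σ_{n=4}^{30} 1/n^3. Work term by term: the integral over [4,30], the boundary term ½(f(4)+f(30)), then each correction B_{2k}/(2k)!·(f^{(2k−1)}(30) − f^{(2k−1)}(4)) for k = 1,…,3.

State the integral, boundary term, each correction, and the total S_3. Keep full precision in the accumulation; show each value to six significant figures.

∫_4^30 1/x^3 dx evaluates to 0.0306944.
Boundary: ½(f(4) + f(30)) = ½(0.0156250 + 3.70370e-05) = 0.00783102.
Integral + boundary = 0.0385255.
Order-1 term: 1/12 · (-3.70370e-06 − (-0.0117188)) = 0.000976254.
After k=1: 0.0395017.
Order-2 term: −1/720 · (-8.23045e-08 − (-0.0146484)) = -2.03449e-05.
After k=2: 0.0394814.
Order-3 term: 1/30240 · (-3.84088e-09 − (-0.0384521)) = 1.27157e-06.

S_3 ≈ 0.0394826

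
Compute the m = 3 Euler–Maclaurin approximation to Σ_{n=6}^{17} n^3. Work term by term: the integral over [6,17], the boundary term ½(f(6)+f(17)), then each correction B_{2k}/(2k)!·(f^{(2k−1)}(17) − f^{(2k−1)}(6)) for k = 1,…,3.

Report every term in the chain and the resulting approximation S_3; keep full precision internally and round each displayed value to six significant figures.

The integral term ∫_6^17 x^3 dx = 20556.2.
½[f(6) + f(17)] = ½[216.000 + 4913.00] = 2564.50.
Integral + boundary = 23120.8.
Order-1 term: 1/12 · (867.000 − 108.000) = 63.2500.
After k=1: 23184.0.
Order-2 term: −1/720 · (6.00000 − 6.00000) = 0.00000.
After k=2: 23184.0.
Order-3 term: 1/30240 · (0.00000 − 0.00000) = 0.00000.

S_3 ≈ 23184.0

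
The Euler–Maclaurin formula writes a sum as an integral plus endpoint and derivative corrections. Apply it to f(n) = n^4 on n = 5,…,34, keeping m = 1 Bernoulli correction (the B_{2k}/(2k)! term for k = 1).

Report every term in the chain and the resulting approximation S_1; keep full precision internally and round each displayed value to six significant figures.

S_1 ≈ 9.76800e+06

The integral term ∫_5^34 x^4 dx = 9.08646e+06.
Endpoint term: (f(5) + f(34))/2 = (625.000 + 1.33634e+06)/2 = 668480.
Integral + boundary = 9.75494e+06.
Correction k=1: B_{2}/2! · (f^{(1)}(34) − f^{(1)}(5)) = 1/12 · (157216 − 500.000) = 13059.7.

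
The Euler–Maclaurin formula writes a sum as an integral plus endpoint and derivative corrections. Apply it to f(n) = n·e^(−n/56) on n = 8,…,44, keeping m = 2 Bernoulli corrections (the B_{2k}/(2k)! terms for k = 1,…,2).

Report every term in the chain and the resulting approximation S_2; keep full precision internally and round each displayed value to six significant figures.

∫_8^44 x·e^(−x/56) dx evaluates to 554.444.
Endpoint term: (f(8) + f(44))/2 = (6.93502 + 20.0549)/2 = 13.4950.
So far: 567.939.
Correction k=1: B_{2}/2! · (f^{(1)}(44) − f^{(1)}(8)) = 1/12 · (0.0976701 − 0.743038) = -0.0537807.
After k=1: 567.885.
Correction k=2: B_{4}/4! · (f^{(3)}(44) − f^{(3)}(8)) = −1/720 · (0.000321830 − 0.000789794) = 6.49950e-07.

S_2 ≈ 567.885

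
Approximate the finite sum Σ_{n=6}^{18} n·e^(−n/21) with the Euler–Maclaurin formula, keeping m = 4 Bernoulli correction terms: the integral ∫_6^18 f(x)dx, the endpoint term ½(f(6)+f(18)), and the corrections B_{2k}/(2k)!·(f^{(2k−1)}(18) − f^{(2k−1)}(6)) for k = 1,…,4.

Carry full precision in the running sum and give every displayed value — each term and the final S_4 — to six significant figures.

The integral term ∫_6^18 x·e^(−x/21) dx = 78.5263.
Boundary: ½(f(6) + f(18)) = ½(4.50886 + 7.63871) = 6.07379.
Running total after boundary: 84.6001.
k=1: B_{2}/(2)! × [f^{(1)}(18) − f^{(1)}(6)] = 1/12 × (0.0606247 − 0.536769) = -0.0396787.
Partial sum through k=1: 84.5604.
k=2: B_{4}/(4)! × [f^{(3)}(18) − f^{(3)}(6)] = −1/720 × (0.00206206 − 0.00462522) = 3.55994e-06.
Partial sum through k=2: 84.5604.
k=3: B_{6}/(6)! × [f^{(5)}(18) − f^{(5)}(6)] = 1/30240 × (9.04004e-06 − 1.82161e-05) = -3.03440e-10.
Partial sum through k=3: 84.5604.
k=4: B_{8}/(8)! × [f^{(7)}(18) − f^{(7)}(6)] = −1/1209600 × (3.03950e-08 − 5.88301e-08) = 2.35079e-14.

S_4 ≈ 84.5604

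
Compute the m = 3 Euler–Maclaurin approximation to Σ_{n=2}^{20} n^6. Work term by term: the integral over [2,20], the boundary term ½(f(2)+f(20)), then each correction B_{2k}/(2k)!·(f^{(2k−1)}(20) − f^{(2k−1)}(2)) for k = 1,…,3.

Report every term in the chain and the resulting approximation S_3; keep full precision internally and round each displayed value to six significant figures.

Integral: ∫_2^20 x^6 dx = 1.82857e+08.
Boundary: ½(f(2) + f(20)) = ½(64.0000 + 6.40000e+07) = 3.20000e+07.
Integral + boundary = 2.14857e+08.
k=1: B_{2}/(2)! × [f^{(1)}(20) − f^{(1)}(2)] = 1/12 × (1.92000e+07 − 192.000) = 1.59998e+06.
Running total after k=1: 2.16457e+08.
k=2: B_{4}/(4)! × [f^{(3)}(20) − f^{(3)}(2)] = −1/720 × (960000 − 960.000) = -1332.00.
Running total after k=2: 2.16456e+08.
k=3: B_{6}/(6)! × [f^{(5)}(20) − f^{(5)}(2)] = 1/30240 × (14400.0 − 1440.00) = 0.428571.

S_3 ≈ 2.16456e+08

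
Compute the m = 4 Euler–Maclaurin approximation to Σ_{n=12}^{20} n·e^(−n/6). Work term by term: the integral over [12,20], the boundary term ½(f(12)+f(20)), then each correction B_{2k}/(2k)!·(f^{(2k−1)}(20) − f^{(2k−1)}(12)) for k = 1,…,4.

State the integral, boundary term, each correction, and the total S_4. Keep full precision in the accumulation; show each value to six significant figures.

S_4 ≈ 10.2242

∫_12^20 x·e^(−x/6) dx evaluates to 9.05107.
½[f(12) + f(20)] = ½[1.62402 + 0.713480] = 1.16875.
Running total after boundary: 10.2198.
Correction k=1: B_{2}/2! · (f^{(1)}(20) − f^{(1)}(12)) = 1/12 · (-0.0832393 − (-0.135335)) = 0.00434133.
Partial sum through k=1: 10.2242.
Correction k=2: B_{4}/4! · (f^{(3)}(20) − f^{(3)}(12)) = −1/720 · (-0.000330315 − 0.00375931) = 5.68004e-06.
Partial sum through k=2: 10.2242.
Correction k=3: B_{6}/6! · (f^{(5)}(20) − f^{(5)}(12)) = 1/30240 · (4.58770e-05 − 0.000313276) = -8.84256e-09.
Partial sum through k=3: 10.2242.
Correction k=4: B_{8}/8! · (f^{(7)}(20) − f^{(7)}(12)) = −1/1209600 · (2.80360e-06 − 1.45035e-05) = 9.67256e-12.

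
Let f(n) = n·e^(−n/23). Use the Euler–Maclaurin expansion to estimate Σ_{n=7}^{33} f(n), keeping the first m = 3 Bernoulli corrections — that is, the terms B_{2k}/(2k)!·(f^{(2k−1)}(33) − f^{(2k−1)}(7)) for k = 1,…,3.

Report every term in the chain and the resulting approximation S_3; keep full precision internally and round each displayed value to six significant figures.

∫_7^33 x·e^(−x/23) dx evaluates to 202.188.
Boundary: ½(f(7) + f(33)) = ½(5.16323 + 7.85952) = 6.51137.
Running total after boundary: 208.699.
Correction k=1: B_{2}/2! · (f^{(1)}(33) − f^{(1)}(7)) = 1/12 · (-0.103551 − 0.513116) = -0.0513889.
After k=1: 208.648.
Correction k=2: B_{4}/4! · (f^{(3)}(33) − f^{(3)}(7)) = −1/720 · (0.000704694 − 0.00375865) = 4.24160e-06.
After k=2: 208.648.
Correction k=3: B_{6}/6! · (f^{(5)}(33) − f^{(5)}(7)) = 1/30240 · (3.03429e-06 − 1.23768e-05) = -3.08945e-10.

S_3 ≈ 208.648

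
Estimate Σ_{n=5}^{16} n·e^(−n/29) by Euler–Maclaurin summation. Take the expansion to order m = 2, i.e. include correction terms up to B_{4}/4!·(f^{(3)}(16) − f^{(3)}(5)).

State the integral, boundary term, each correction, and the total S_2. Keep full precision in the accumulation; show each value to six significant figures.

S_2 ≈ 84.9007

Integral: ∫_5^16 x·e^(−x/29) dx = 78.2255.
Endpoint term: (f(5) + f(16))/2 = (4.20815 + 9.21529)/2 = 6.71172.
Running total after boundary: 84.9372.
k=1: B_{2}/(2)! × [f^{(1)}(16) − f^{(1)}(5)] = 1/12 × (0.258187 − 0.696522) = -0.0365279.
Partial sum through k=1: 84.9007.
k=2: B_{4}/(4)! × [f^{(3)}(16) − f^{(3)}(5)] = −1/720 × (0.00167669 − 0.00282971) = 1.60141e-06.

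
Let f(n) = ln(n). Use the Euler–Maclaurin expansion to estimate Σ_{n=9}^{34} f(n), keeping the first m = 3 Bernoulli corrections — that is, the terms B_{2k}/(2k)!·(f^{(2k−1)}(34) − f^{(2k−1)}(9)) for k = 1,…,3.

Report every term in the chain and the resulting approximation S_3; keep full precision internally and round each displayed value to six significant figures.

Integral: ∫_9^34 ln(x) dx = 75.1212.
Boundary: ½(f(9) + f(34)) = ½(2.19722 + 3.52636) = 2.86179.
So far: 77.9830.
k=1: B_{2}/(2)! × [f^{(1)}(34) − f^{(1)}(9)] = 1/12 × (0.0294118 − 0.111111) = -0.00680828.
Running total after k=1: 77.9762.
k=2: B_{4}/(4)! × [f^{(3)}(34) − f^{(3)}(9)] = −1/720 × (5.08854e-05 − 0.00274348) = 3.73972e-06.
Running total after k=2: 77.9762.
k=3: B_{6}/(6)! × [f^{(5)}(34) − f^{(5)}(9)] = 1/30240 × (5.28222e-07 − 0.000406442) = -1.34231e-08.

S_3 ≈ 77.9762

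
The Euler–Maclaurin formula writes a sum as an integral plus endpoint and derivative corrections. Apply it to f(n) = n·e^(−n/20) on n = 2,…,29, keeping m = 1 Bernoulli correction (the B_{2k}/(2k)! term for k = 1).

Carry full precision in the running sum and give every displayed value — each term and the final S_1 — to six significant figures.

S_1 ≈ 172.479

∫_2^29 x·e^(−x/20) dx evaluates to 168.250.
Endpoint term: (f(2) + f(29))/2 = (1.80967 + 6.80254)/2 = 4.30611.
So far: 172.556.
k=1: B_{2}/(2)! × [f^{(1)}(29) − f^{(1)}(2)] = 1/12 × (-0.105557 − 0.814354) = -0.0766592.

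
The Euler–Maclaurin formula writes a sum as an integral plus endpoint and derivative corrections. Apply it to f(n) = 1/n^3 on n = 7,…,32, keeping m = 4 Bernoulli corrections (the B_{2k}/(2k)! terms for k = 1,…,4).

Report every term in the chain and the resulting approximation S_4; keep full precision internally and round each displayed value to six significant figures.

Integral: ∫_7^32 1/x^3 dx = 0.00971580.
Endpoint term: (f(7) + f(32))/2 = (0.00291545 + 3.05176e-05)/2 = 0.00147298.
So far: 0.0111888.
Correction k=1: B_{2}/2! · (f^{(1)}(32) − f^{(1)}(7)) = 1/12 · (-2.86102e-06 − (-0.00124948)) = 0.000103885.
Running total after k=1: 0.0112927.
Correction k=2: B_{4}/4! · (f^{(3)}(32) − f^{(3)}(7)) = −1/720 · (-5.58794e-08 − (-0.000509992)) = -7.08244e-07.
Running total after k=2: 0.0112920.
Correction k=3: B_{6}/6! · (f^{(5)}(32) − f^{(5)}(7)) = 1/30240 · (-2.29193e-09 − (-0.000437136)) = 1.44555e-08.
Running total after k=3: 0.0112920.
Correction k=4: B_{8}/8! · (f^{(7)}(32) − f^{(7)}(7)) = −1/1209600 · (-1.61151e-10 − (-0.000642322)) = -5.31020e-10.

S_4 ≈ 0.0112920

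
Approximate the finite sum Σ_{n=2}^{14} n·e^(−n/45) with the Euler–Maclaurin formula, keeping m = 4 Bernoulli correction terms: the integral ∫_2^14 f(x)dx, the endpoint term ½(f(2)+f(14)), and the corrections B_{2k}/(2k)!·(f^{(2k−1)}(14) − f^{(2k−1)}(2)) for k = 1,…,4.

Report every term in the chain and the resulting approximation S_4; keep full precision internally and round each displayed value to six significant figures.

Integral: ∫_2^14 x·e^(−x/45) dx = 77.9191.
½[f(2) + f(14)] = ½[1.91306 + 10.2569] = 6.08496.
Integral + boundary = 84.0040.
Order-1 term: 1/12 · (0.504702 − 0.914016) = -0.0341095.
Partial sum through k=1: 83.9699.
Order-2 term: −1/720 · (0.000972823 − 0.00139609) = 5.87865e-07.
Partial sum through k=2: 83.9699.
Order-3 term: 1/30240 · (8.37734e-07 − 1.15595e-06) = -1.05231e-11.
Partial sum through k=3: 83.9699.
Order-4 term: −1/1209600 · (5.90154e-10 − 8.01226e-10) = 1.74497e-16.

S_4 ≈ 83.9699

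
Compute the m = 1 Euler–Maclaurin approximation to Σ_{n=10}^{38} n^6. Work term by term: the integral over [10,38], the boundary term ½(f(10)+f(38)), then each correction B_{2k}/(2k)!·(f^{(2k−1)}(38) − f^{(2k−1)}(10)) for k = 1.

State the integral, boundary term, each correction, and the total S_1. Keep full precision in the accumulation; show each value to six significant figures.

S_1 ≈ 1.78892e+10

The integral term ∫_10^38 x^6 dx = 1.63437e+10.
½[f(10) + f(38)] = ½[1.00000e+06 + 3.01094e+09] = 1.50597e+09.
Running total after boundary: 1.78496e+10.
Correction k=1: B_{2}/2! · (f^{(1)}(38) − f^{(1)}(10)) = 1/12 · (4.75411e+08 − 600000) = 3.95676e+07.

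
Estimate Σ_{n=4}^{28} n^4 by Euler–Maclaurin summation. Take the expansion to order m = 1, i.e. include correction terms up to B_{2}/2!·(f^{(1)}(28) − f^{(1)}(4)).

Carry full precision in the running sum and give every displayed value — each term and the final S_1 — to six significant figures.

S_1 ≈ 3.75662e+06

The integral term ∫_4^28 x^4 dx = 3.44187e+06.
Endpoint term: (f(4) + f(28))/2 = (256.000 + 614656)/2 = 307456.
Integral + boundary = 3.74932e+06.
Correction k=1: B_{2}/2! · (f^{(1)}(28) − f^{(1)}(4)) = 1/12 · (87808.0 − 256.000) = 7296.00.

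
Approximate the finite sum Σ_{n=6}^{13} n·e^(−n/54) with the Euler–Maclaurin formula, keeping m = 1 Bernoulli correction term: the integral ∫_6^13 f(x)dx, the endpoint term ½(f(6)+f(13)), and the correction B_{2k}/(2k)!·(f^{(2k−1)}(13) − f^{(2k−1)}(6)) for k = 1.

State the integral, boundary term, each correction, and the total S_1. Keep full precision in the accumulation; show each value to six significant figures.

Integral: ∫_6^13 x·e^(−x/54) dx = 55.3672.
Boundary: ½(f(6) + f(13)) = ½(5.36904 + 10.2186) = 7.79381.
Running total after boundary: 63.1610.
Order-1 term: 1/12 · (0.596812 − 0.795413) = -0.0165500.

S_1 ≈ 63.1444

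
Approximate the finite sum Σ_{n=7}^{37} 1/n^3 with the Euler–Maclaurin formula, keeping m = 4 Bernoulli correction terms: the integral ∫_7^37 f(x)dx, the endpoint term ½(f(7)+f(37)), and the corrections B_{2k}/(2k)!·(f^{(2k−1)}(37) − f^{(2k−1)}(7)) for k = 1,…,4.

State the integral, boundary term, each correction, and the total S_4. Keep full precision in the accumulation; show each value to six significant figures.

S_4 ≈ 0.0114097

Integral: ∫_7^37 1/x^3 dx = 0.00983885.
½[f(7) + f(37)] = ½[0.00291545 + 1.97422e-05] = 0.00146760.
Running total after boundary: 0.0113064.
Correction k=1: B_{2}/2! · (f^{(1)}(37) − f^{(1)}(7)) = 1/12 · (-1.60072e-06 − (-0.00124948)) = 0.000103990.
Running total after k=1: 0.0114104.
Correction k=2: B_{4}/4! · (f^{(3)}(37) − f^{(3)}(7)) = −1/720 · (-2.33852e-08 − (-0.000509992)) = -7.08289e-07.
Running total after k=2: 0.0114097.
Correction k=3: B_{6}/6! · (f^{(5)}(37) − f^{(5)}(7)) = 1/30240 · (-7.17442e-10 − (-0.000437136)) = 1.44555e-08.
Running total after k=3: 0.0114097.
Correction k=4: B_{8}/8! · (f^{(7)}(37) − f^{(7)}(7)) = −1/1209600 · (-3.77325e-11 − (-0.000642322)) = -5.31020e-10.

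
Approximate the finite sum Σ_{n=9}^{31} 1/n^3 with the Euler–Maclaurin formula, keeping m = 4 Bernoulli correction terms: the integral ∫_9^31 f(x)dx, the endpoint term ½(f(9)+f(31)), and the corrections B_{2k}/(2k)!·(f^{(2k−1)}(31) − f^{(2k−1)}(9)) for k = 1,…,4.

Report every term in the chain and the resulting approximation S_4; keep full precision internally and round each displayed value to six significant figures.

The integral term ∫_9^31 1/x^3 dx = 0.00565255.
½[f(9) + f(31)] = ½[0.00137174 + 3.35672e-05] = 0.000702655.
Integral + boundary = 0.00635520.
Correction k=1: B_{2}/2! · (f^{(1)}(31) − f^{(1)}(9)) = 1/12 · (-3.24844e-06 − (-0.000457247)) = 3.78332e-05.
Running total after k=1: 0.00639304.
Correction k=2: B_{4}/4! · (f^{(3)}(31) − f^{(3)}(9)) = −1/720 · (-6.76054e-08 − (-0.000112901)) = -1.56712e-07.
Running total after k=2: 0.00639288.
Correction k=3: B_{6}/6! · (f^{(5)}(31) − f^{(5)}(9)) = 1/30240 · (-2.95466e-09 − (-5.85410e-05)) = 1.93578e-09.
Running total after k=3: 0.00639288.
Correction k=4: B_{8}/8! · (f^{(7)}(31) − f^{(7)}(9)) = −1/1209600 · (-2.21369e-10 − (-5.20365e-05)) = -4.30194e-11.

S_4 ≈ 0.00639288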